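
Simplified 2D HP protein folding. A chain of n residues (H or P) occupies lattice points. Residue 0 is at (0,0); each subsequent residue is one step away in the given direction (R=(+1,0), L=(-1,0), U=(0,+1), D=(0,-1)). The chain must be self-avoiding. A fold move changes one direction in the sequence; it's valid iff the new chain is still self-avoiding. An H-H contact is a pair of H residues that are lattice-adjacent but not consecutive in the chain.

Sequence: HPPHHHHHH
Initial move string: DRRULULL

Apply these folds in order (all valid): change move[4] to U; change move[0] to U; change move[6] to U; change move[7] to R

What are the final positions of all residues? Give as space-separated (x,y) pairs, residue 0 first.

Initial moves: DRRULULL
Fold: move[4]->U => DRRUUULL (positions: [(0, 0), (0, -1), (1, -1), (2, -1), (2, 0), (2, 1), (2, 2), (1, 2), (0, 2)])
Fold: move[0]->U => URRUUULL (positions: [(0, 0), (0, 1), (1, 1), (2, 1), (2, 2), (2, 3), (2, 4), (1, 4), (0, 4)])
Fold: move[6]->U => URRUUUUL (positions: [(0, 0), (0, 1), (1, 1), (2, 1), (2, 2), (2, 3), (2, 4), (2, 5), (1, 5)])
Fold: move[7]->R => URRUUUUR (positions: [(0, 0), (0, 1), (1, 1), (2, 1), (2, 2), (2, 3), (2, 4), (2, 5), (3, 5)])

Answer: (0,0) (0,1) (1,1) (2,1) (2,2) (2,3) (2,4) (2,5) (3,5)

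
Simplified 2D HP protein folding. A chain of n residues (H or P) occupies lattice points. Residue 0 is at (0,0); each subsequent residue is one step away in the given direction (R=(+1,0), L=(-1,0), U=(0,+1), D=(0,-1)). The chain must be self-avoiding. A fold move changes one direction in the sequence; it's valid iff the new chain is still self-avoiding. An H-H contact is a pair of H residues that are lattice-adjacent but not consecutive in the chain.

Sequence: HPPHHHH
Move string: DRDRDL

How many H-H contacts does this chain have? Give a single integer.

Positions: [(0, 0), (0, -1), (1, -1), (1, -2), (2, -2), (2, -3), (1, -3)]
H-H contact: residue 3 @(1,-2) - residue 6 @(1, -3)

Answer: 1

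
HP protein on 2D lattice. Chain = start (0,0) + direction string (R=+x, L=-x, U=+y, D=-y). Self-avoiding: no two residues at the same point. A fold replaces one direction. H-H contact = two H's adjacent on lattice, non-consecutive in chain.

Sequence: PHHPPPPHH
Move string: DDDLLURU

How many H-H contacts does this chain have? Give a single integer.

Positions: [(0, 0), (0, -1), (0, -2), (0, -3), (-1, -3), (-2, -3), (-2, -2), (-1, -2), (-1, -1)]
H-H contact: residue 1 @(0,-1) - residue 8 @(-1, -1)
H-H contact: residue 2 @(0,-2) - residue 7 @(-1, -2)

Answer: 2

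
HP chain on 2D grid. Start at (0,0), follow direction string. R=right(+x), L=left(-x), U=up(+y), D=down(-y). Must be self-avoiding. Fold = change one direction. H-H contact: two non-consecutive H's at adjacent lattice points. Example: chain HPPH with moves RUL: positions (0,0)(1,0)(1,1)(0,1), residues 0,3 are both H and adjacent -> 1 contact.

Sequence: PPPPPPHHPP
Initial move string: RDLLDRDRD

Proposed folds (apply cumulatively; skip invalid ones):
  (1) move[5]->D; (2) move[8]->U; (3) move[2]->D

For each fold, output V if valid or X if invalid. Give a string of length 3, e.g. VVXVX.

Answer: VVV

Derivation:
Initial: RDLLDRDRD -> [(0, 0), (1, 0), (1, -1), (0, -1), (-1, -1), (-1, -2), (0, -2), (0, -3), (1, -3), (1, -4)]
Fold 1: move[5]->D => RDLLDDDRD VALID
Fold 2: move[8]->U => RDLLDDDRU VALID
Fold 3: move[2]->D => RDDLDDDRU VALID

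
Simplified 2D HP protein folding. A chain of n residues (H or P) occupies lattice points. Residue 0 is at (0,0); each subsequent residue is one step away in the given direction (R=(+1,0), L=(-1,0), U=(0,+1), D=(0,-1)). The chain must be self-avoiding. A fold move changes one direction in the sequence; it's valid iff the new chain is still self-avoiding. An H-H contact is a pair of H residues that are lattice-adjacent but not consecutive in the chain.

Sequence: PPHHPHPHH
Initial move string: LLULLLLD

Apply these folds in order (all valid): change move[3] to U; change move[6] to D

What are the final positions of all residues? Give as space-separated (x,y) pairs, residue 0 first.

Initial moves: LLULLLLD
Fold: move[3]->U => LLUULLLD (positions: [(0, 0), (-1, 0), (-2, 0), (-2, 1), (-2, 2), (-3, 2), (-4, 2), (-5, 2), (-5, 1)])
Fold: move[6]->D => LLUULLDD (positions: [(0, 0), (-1, 0), (-2, 0), (-2, 1), (-2, 2), (-3, 2), (-4, 2), (-4, 1), (-4, 0)])

Answer: (0,0) (-1,0) (-2,0) (-2,1) (-2,2) (-3,2) (-4,2) (-4,1) (-4,0)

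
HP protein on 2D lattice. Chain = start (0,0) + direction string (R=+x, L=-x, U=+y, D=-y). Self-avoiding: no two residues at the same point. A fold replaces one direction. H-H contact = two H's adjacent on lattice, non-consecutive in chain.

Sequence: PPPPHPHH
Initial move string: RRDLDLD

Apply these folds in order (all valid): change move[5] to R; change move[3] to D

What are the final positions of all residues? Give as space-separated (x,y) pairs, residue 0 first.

Answer: (0,0) (1,0) (2,0) (2,-1) (2,-2) (2,-3) (3,-3) (3,-4)

Derivation:
Initial moves: RRDLDLD
Fold: move[5]->R => RRDLDRD (positions: [(0, 0), (1, 0), (2, 0), (2, -1), (1, -1), (1, -2), (2, -2), (2, -3)])
Fold: move[3]->D => RRDDDRD (positions: [(0, 0), (1, 0), (2, 0), (2, -1), (2, -2), (2, -3), (3, -3), (3, -4)])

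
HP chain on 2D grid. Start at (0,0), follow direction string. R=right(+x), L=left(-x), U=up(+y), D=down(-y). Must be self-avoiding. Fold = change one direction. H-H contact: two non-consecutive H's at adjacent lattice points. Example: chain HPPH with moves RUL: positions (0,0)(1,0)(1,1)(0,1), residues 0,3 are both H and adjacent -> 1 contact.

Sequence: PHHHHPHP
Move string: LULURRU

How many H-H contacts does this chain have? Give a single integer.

Positions: [(0, 0), (-1, 0), (-1, 1), (-2, 1), (-2, 2), (-1, 2), (0, 2), (0, 3)]
No H-H contacts found.

Answer: 0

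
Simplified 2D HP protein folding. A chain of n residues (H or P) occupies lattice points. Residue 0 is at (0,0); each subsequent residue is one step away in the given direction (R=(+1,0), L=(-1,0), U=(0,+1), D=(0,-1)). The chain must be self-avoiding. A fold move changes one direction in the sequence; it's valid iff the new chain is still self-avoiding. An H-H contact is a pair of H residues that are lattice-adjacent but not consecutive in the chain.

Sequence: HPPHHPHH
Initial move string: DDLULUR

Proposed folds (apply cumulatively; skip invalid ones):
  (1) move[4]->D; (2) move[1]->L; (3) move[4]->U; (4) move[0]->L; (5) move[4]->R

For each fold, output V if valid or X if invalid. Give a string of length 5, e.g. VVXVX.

Initial: DDLULUR -> [(0, 0), (0, -1), (0, -2), (-1, -2), (-1, -1), (-2, -1), (-2, 0), (-1, 0)]
Fold 1: move[4]->D => DDLUDUR INVALID (collision), skipped
Fold 2: move[1]->L => DLLULUR VALID
Fold 3: move[4]->U => DLLUUUR VALID
Fold 4: move[0]->L => LLLUUUR VALID
Fold 5: move[4]->R => LLLURUR VALID

Answer: XVVVV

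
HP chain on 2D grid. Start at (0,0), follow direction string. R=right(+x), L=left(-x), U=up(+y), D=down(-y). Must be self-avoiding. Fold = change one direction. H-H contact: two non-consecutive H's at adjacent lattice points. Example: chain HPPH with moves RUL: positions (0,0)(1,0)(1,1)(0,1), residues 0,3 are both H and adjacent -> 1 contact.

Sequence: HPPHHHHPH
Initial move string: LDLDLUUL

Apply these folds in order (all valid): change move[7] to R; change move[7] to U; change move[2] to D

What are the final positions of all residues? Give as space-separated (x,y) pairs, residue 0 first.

Answer: (0,0) (-1,0) (-1,-1) (-1,-2) (-1,-3) (-2,-3) (-2,-2) (-2,-1) (-2,0)

Derivation:
Initial moves: LDLDLUUL
Fold: move[7]->R => LDLDLUUR (positions: [(0, 0), (-1, 0), (-1, -1), (-2, -1), (-2, -2), (-3, -2), (-3, -1), (-3, 0), (-2, 0)])
Fold: move[7]->U => LDLDLUUU (positions: [(0, 0), (-1, 0), (-1, -1), (-2, -1), (-2, -2), (-3, -2), (-3, -1), (-3, 0), (-3, 1)])
Fold: move[2]->D => LDDDLUUU (positions: [(0, 0), (-1, 0), (-1, -1), (-1, -2), (-1, -3), (-2, -3), (-2, -2), (-2, -1), (-2, 0)])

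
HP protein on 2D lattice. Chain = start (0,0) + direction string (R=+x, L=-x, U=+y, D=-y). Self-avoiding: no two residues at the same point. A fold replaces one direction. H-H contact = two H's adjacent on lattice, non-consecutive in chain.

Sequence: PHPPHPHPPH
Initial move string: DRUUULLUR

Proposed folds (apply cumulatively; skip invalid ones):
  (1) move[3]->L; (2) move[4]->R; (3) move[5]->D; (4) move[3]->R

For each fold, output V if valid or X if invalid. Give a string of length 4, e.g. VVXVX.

Answer: XXXV

Derivation:
Initial: DRUUULLUR -> [(0, 0), (0, -1), (1, -1), (1, 0), (1, 1), (1, 2), (0, 2), (-1, 2), (-1, 3), (0, 3)]
Fold 1: move[3]->L => DRULULLUR INVALID (collision), skipped
Fold 2: move[4]->R => DRUURLLUR INVALID (collision), skipped
Fold 3: move[5]->D => DRUUUDLUR INVALID (collision), skipped
Fold 4: move[3]->R => DRURULLUR VALID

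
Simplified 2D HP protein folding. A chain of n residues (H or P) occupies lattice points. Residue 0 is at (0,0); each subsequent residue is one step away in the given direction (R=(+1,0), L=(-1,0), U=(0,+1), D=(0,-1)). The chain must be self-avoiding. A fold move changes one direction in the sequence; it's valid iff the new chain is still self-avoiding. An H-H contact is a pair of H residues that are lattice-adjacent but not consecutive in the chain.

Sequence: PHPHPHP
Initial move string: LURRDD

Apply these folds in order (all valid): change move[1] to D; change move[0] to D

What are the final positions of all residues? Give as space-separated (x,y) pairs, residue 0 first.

Initial moves: LURRDD
Fold: move[1]->D => LDRRDD (positions: [(0, 0), (-1, 0), (-1, -1), (0, -1), (1, -1), (1, -2), (1, -3)])
Fold: move[0]->D => DDRRDD (positions: [(0, 0), (0, -1), (0, -2), (1, -2), (2, -2), (2, -3), (2, -4)])

Answer: (0,0) (0,-1) (0,-2) (1,-2) (2,-2) (2,-3) (2,-4)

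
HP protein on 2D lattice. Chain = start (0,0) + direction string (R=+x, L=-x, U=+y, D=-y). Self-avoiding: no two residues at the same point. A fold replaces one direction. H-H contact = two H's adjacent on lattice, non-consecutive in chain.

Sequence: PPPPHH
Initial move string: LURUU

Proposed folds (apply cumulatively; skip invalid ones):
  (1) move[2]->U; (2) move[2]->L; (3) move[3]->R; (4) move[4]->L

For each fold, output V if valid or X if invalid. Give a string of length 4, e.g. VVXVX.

Initial: LURUU -> [(0, 0), (-1, 0), (-1, 1), (0, 1), (0, 2), (0, 3)]
Fold 1: move[2]->U => LUUUU VALID
Fold 2: move[2]->L => LULUU VALID
Fold 3: move[3]->R => LULRU INVALID (collision), skipped
Fold 4: move[4]->L => LULUL VALID

Answer: VVXV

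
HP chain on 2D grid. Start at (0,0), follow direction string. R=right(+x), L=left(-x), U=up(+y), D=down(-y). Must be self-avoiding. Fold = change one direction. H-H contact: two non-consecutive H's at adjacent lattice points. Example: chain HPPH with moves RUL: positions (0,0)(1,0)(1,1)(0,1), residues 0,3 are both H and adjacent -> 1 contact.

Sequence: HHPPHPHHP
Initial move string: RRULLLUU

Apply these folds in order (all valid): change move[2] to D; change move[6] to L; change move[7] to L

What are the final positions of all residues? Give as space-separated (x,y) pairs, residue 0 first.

Initial moves: RRULLLUU
Fold: move[2]->D => RRDLLLUU (positions: [(0, 0), (1, 0), (2, 0), (2, -1), (1, -1), (0, -1), (-1, -1), (-1, 0), (-1, 1)])
Fold: move[6]->L => RRDLLLLU (positions: [(0, 0), (1, 0), (2, 0), (2, -1), (1, -1), (0, -1), (-1, -1), (-2, -1), (-2, 0)])
Fold: move[7]->L => RRDLLLLL (positions: [(0, 0), (1, 0), (2, 0), (2, -1), (1, -1), (0, -1), (-1, -1), (-2, -1), (-3, -1)])

Answer: (0,0) (1,0) (2,0) (2,-1) (1,-1) (0,-1) (-1,-1) (-2,-1) (-3,-1)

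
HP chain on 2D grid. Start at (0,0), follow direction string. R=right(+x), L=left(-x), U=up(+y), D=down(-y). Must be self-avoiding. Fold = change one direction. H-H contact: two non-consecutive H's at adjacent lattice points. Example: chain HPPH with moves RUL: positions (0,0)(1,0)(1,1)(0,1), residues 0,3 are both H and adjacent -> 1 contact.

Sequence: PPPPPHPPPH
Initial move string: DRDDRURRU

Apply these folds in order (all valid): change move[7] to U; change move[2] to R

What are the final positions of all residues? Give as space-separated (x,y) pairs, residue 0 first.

Answer: (0,0) (0,-1) (1,-1) (2,-1) (2,-2) (3,-2) (3,-1) (4,-1) (4,0) (4,1)

Derivation:
Initial moves: DRDDRURRU
Fold: move[7]->U => DRDDRURUU (positions: [(0, 0), (0, -1), (1, -1), (1, -2), (1, -3), (2, -3), (2, -2), (3, -2), (3, -1), (3, 0)])
Fold: move[2]->R => DRRDRURUU (positions: [(0, 0), (0, -1), (1, -1), (2, -1), (2, -2), (3, -2), (3, -1), (4, -1), (4, 0), (4, 1)])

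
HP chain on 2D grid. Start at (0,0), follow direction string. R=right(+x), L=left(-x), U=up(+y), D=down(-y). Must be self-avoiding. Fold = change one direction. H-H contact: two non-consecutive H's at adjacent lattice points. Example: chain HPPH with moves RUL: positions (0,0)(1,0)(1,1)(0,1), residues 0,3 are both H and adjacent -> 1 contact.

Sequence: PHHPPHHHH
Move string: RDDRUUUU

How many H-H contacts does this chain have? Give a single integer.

Positions: [(0, 0), (1, 0), (1, -1), (1, -2), (2, -2), (2, -1), (2, 0), (2, 1), (2, 2)]
H-H contact: residue 1 @(1,0) - residue 6 @(2, 0)
H-H contact: residue 2 @(1,-1) - residue 5 @(2, -1)

Answer: 2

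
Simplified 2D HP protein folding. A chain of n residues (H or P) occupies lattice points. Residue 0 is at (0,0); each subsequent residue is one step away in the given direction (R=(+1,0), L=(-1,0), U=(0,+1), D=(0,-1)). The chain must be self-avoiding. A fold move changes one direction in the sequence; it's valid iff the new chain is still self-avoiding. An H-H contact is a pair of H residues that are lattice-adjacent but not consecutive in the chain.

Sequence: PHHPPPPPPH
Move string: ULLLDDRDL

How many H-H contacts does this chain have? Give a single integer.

Answer: 0

Derivation:
Positions: [(0, 0), (0, 1), (-1, 1), (-2, 1), (-3, 1), (-3, 0), (-3, -1), (-2, -1), (-2, -2), (-3, -2)]
No H-H contacts found.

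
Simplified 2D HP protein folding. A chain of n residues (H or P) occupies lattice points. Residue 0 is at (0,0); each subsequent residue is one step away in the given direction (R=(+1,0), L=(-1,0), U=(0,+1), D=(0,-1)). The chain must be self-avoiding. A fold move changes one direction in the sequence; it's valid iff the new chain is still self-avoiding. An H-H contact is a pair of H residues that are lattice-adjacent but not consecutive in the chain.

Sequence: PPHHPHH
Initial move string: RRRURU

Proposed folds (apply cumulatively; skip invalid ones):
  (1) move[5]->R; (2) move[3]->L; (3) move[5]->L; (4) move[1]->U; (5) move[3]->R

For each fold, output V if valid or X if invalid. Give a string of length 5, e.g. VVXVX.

Initial: RRRURU -> [(0, 0), (1, 0), (2, 0), (3, 0), (3, 1), (4, 1), (4, 2)]
Fold 1: move[5]->R => RRRURR VALID
Fold 2: move[3]->L => RRRLRR INVALID (collision), skipped
Fold 3: move[5]->L => RRRURL INVALID (collision), skipped
Fold 4: move[1]->U => RURURR VALID
Fold 5: move[3]->R => RURRRR VALID

Answer: VXXVV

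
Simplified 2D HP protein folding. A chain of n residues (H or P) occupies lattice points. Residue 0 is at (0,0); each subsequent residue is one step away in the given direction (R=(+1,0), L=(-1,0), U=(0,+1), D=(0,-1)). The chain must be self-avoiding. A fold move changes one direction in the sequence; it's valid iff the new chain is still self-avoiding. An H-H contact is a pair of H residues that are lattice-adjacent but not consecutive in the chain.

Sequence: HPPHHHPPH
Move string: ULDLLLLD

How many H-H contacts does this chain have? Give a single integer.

Answer: 1

Derivation:
Positions: [(0, 0), (0, 1), (-1, 1), (-1, 0), (-2, 0), (-3, 0), (-4, 0), (-5, 0), (-5, -1)]
H-H contact: residue 0 @(0,0) - residue 3 @(-1, 0)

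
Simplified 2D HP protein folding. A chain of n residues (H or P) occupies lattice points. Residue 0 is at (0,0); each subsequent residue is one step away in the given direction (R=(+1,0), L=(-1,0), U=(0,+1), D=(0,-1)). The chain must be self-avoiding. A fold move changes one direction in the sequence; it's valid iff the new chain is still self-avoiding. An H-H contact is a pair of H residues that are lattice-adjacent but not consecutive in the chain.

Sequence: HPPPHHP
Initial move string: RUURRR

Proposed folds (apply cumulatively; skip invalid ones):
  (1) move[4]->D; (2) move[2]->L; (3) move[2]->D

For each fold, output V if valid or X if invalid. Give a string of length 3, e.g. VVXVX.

Answer: VXX

Derivation:
Initial: RUURRR -> [(0, 0), (1, 0), (1, 1), (1, 2), (2, 2), (3, 2), (4, 2)]
Fold 1: move[4]->D => RUURDR VALID
Fold 2: move[2]->L => RULRDR INVALID (collision), skipped
Fold 3: move[2]->D => RUDRDR INVALID (collision), skipped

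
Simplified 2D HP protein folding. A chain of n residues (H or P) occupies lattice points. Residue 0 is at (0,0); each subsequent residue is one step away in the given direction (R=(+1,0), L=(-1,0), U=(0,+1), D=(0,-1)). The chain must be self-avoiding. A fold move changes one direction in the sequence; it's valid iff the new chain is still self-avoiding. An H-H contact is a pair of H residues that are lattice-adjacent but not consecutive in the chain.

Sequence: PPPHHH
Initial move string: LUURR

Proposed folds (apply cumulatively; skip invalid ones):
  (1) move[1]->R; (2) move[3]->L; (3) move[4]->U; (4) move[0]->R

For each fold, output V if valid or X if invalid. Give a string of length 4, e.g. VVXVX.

Initial: LUURR -> [(0, 0), (-1, 0), (-1, 1), (-1, 2), (0, 2), (1, 2)]
Fold 1: move[1]->R => LRURR INVALID (collision), skipped
Fold 2: move[3]->L => LUULR INVALID (collision), skipped
Fold 3: move[4]->U => LUURU VALID
Fold 4: move[0]->R => RUURU VALID

Answer: XXVV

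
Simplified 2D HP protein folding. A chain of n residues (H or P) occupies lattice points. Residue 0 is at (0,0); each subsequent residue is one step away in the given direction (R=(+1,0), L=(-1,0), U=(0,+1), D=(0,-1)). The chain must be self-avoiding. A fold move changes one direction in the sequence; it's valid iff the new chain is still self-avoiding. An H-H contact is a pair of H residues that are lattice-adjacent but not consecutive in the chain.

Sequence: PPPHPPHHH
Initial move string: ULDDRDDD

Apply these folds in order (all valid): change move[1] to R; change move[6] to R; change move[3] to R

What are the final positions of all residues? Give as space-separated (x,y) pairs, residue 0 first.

Initial moves: ULDDRDDD
Fold: move[1]->R => URDDRDDD (positions: [(0, 0), (0, 1), (1, 1), (1, 0), (1, -1), (2, -1), (2, -2), (2, -3), (2, -4)])
Fold: move[6]->R => URDDRDRD (positions: [(0, 0), (0, 1), (1, 1), (1, 0), (1, -1), (2, -1), (2, -2), (3, -2), (3, -3)])
Fold: move[3]->R => URDRRDRD (positions: [(0, 0), (0, 1), (1, 1), (1, 0), (2, 0), (3, 0), (3, -1), (4, -1), (4, -2)])

Answer: (0,0) (0,1) (1,1) (1,0) (2,0) (3,0) (3,-1) (4,-1) (4,-2)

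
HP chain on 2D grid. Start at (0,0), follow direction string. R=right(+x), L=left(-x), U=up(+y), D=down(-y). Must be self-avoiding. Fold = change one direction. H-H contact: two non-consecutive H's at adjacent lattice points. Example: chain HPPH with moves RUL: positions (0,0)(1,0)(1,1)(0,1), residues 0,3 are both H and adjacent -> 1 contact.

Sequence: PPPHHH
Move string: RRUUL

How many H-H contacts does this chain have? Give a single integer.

Answer: 0

Derivation:
Positions: [(0, 0), (1, 0), (2, 0), (2, 1), (2, 2), (1, 2)]
No H-H contacts found.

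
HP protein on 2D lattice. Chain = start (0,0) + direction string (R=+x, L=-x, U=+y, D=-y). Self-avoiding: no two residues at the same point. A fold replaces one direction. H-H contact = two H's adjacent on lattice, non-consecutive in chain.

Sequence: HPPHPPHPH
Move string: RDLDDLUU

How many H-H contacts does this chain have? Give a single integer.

Positions: [(0, 0), (1, 0), (1, -1), (0, -1), (0, -2), (0, -3), (-1, -3), (-1, -2), (-1, -1)]
H-H contact: residue 0 @(0,0) - residue 3 @(0, -1)
H-H contact: residue 3 @(0,-1) - residue 8 @(-1, -1)

Answer: 2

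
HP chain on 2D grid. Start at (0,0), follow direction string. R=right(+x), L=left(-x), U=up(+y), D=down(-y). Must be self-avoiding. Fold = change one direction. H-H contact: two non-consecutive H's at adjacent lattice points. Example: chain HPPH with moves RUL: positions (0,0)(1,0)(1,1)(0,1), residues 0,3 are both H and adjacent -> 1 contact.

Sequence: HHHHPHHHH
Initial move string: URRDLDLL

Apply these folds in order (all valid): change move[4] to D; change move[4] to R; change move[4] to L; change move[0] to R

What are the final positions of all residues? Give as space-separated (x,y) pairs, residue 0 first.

Answer: (0,0) (1,0) (2,0) (3,0) (3,-1) (2,-1) (2,-2) (1,-2) (0,-2)

Derivation:
Initial moves: URRDLDLL
Fold: move[4]->D => URRDDDLL (positions: [(0, 0), (0, 1), (1, 1), (2, 1), (2, 0), (2, -1), (2, -2), (1, -2), (0, -2)])
Fold: move[4]->R => URRDRDLL (positions: [(0, 0), (0, 1), (1, 1), (2, 1), (2, 0), (3, 0), (3, -1), (2, -1), (1, -1)])
Fold: move[4]->L => URRDLDLL (positions: [(0, 0), (0, 1), (1, 1), (2, 1), (2, 0), (1, 0), (1, -1), (0, -1), (-1, -1)])
Fold: move[0]->R => RRRDLDLL (positions: [(0, 0), (1, 0), (2, 0), (3, 0), (3, -1), (2, -1), (2, -2), (1, -2), (0, -2)])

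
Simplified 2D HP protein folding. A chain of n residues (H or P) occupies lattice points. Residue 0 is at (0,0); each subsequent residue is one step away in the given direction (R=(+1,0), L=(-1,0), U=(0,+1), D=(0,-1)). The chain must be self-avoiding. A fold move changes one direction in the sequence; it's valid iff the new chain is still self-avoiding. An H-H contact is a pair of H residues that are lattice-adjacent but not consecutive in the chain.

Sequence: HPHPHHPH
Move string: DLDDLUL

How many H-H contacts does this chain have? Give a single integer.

Positions: [(0, 0), (0, -1), (-1, -1), (-1, -2), (-1, -3), (-2, -3), (-2, -2), (-3, -2)]
No H-H contacts found.

Answer: 0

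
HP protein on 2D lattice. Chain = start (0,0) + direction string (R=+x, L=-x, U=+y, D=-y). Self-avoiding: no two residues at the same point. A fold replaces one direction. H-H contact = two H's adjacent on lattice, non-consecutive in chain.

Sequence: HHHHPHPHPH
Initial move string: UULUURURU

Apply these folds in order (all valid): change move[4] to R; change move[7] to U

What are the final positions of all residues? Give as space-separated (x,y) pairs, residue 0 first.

Initial moves: UULUURURU
Fold: move[4]->R => UULURRURU (positions: [(0, 0), (0, 1), (0, 2), (-1, 2), (-1, 3), (0, 3), (1, 3), (1, 4), (2, 4), (2, 5)])
Fold: move[7]->U => UULURRUUU (positions: [(0, 0), (0, 1), (0, 2), (-1, 2), (-1, 3), (0, 3), (1, 3), (1, 4), (1, 5), (1, 6)])

Answer: (0,0) (0,1) (0,2) (-1,2) (-1,3) (0,3) (1,3) (1,4) (1,5) (1,6)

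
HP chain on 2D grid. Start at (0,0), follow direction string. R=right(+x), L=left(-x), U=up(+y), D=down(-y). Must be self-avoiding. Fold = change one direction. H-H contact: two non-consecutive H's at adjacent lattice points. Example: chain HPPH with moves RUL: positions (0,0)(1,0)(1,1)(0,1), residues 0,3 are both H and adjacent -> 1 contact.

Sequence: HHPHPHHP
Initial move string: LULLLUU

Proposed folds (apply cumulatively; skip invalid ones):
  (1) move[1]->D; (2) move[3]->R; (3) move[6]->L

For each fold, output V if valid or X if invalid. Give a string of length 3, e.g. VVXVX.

Initial: LULLLUU -> [(0, 0), (-1, 0), (-1, 1), (-2, 1), (-3, 1), (-4, 1), (-4, 2), (-4, 3)]
Fold 1: move[1]->D => LDLLLUU VALID
Fold 2: move[3]->R => LDLRLUU INVALID (collision), skipped
Fold 3: move[6]->L => LDLLLUL VALID

Answer: VXV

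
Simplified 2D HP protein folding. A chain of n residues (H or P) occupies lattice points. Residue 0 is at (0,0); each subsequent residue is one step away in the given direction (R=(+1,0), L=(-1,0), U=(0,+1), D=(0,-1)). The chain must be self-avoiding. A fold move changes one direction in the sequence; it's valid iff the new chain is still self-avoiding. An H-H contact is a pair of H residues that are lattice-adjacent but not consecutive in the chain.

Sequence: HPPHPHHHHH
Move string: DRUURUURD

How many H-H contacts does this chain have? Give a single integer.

Answer: 2

Derivation:
Positions: [(0, 0), (0, -1), (1, -1), (1, 0), (1, 1), (2, 1), (2, 2), (2, 3), (3, 3), (3, 2)]
H-H contact: residue 0 @(0,0) - residue 3 @(1, 0)
H-H contact: residue 6 @(2,2) - residue 9 @(3, 2)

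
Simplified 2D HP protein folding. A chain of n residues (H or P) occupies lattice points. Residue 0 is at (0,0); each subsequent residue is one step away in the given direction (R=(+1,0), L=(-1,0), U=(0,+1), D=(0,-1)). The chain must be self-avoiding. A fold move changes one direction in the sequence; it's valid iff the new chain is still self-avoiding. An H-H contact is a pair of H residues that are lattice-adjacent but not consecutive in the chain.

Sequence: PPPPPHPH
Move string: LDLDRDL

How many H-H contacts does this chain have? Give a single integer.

Answer: 0

Derivation:
Positions: [(0, 0), (-1, 0), (-1, -1), (-2, -1), (-2, -2), (-1, -2), (-1, -3), (-2, -3)]
No H-H contacts found.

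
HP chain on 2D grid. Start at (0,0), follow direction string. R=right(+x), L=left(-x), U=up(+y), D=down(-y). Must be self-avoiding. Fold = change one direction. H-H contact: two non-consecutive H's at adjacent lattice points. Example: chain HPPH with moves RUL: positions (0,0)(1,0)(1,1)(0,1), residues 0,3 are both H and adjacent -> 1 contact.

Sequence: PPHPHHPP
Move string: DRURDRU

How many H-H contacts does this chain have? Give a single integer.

Positions: [(0, 0), (0, -1), (1, -1), (1, 0), (2, 0), (2, -1), (3, -1), (3, 0)]
H-H contact: residue 2 @(1,-1) - residue 5 @(2, -1)

Answer: 1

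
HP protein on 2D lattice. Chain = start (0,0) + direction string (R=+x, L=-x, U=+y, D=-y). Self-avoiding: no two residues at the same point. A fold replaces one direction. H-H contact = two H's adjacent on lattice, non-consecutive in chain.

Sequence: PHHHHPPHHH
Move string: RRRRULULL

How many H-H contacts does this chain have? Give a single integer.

Positions: [(0, 0), (1, 0), (2, 0), (3, 0), (4, 0), (4, 1), (3, 1), (3, 2), (2, 2), (1, 2)]
No H-H contacts found.

Answer: 0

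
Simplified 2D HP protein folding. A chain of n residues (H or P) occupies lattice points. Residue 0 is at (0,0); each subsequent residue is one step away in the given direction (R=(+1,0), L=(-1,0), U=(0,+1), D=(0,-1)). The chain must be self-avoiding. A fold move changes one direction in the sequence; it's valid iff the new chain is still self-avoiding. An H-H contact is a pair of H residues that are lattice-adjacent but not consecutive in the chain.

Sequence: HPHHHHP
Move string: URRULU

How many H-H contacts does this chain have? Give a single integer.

Positions: [(0, 0), (0, 1), (1, 1), (2, 1), (2, 2), (1, 2), (1, 3)]
H-H contact: residue 2 @(1,1) - residue 5 @(1, 2)

Answer: 1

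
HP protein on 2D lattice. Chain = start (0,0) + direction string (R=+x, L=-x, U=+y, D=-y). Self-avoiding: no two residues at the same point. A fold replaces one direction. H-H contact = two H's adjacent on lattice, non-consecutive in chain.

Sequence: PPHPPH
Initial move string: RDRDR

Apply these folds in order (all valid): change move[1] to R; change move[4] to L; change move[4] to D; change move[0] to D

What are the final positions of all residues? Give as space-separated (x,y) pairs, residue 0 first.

Initial moves: RDRDR
Fold: move[1]->R => RRRDR (positions: [(0, 0), (1, 0), (2, 0), (3, 0), (3, -1), (4, -1)])
Fold: move[4]->L => RRRDL (positions: [(0, 0), (1, 0), (2, 0), (3, 0), (3, -1), (2, -1)])
Fold: move[4]->D => RRRDD (positions: [(0, 0), (1, 0), (2, 0), (3, 0), (3, -1), (3, -2)])
Fold: move[0]->D => DRRDD (positions: [(0, 0), (0, -1), (1, -1), (2, -1), (2, -2), (2, -3)])

Answer: (0,0) (0,-1) (1,-1) (2,-1) (2,-2) (2,-3)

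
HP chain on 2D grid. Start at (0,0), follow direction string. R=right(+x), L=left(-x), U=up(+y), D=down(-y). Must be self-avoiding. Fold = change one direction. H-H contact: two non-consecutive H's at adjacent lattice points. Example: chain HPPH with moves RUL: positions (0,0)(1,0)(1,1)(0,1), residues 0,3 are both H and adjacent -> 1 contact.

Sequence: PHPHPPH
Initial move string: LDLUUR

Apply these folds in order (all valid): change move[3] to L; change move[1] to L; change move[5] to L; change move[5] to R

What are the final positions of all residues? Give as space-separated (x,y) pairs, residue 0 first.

Answer: (0,0) (-1,0) (-2,0) (-3,0) (-4,0) (-4,1) (-3,1)

Derivation:
Initial moves: LDLUUR
Fold: move[3]->L => LDLLUR (positions: [(0, 0), (-1, 0), (-1, -1), (-2, -1), (-3, -1), (-3, 0), (-2, 0)])
Fold: move[1]->L => LLLLUR (positions: [(0, 0), (-1, 0), (-2, 0), (-3, 0), (-4, 0), (-4, 1), (-3, 1)])
Fold: move[5]->L => LLLLUL (positions: [(0, 0), (-1, 0), (-2, 0), (-3, 0), (-4, 0), (-4, 1), (-5, 1)])
Fold: move[5]->R => LLLLUR (positions: [(0, 0), (-1, 0), (-2, 0), (-3, 0), (-4, 0), (-4, 1), (-3, 1)])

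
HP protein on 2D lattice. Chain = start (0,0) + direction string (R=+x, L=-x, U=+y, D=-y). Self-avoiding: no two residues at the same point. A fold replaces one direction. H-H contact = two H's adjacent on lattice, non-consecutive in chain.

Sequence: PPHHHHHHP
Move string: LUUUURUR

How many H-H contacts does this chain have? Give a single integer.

Answer: 0

Derivation:
Positions: [(0, 0), (-1, 0), (-1, 1), (-1, 2), (-1, 3), (-1, 4), (0, 4), (0, 5), (1, 5)]
No H-H contacts found.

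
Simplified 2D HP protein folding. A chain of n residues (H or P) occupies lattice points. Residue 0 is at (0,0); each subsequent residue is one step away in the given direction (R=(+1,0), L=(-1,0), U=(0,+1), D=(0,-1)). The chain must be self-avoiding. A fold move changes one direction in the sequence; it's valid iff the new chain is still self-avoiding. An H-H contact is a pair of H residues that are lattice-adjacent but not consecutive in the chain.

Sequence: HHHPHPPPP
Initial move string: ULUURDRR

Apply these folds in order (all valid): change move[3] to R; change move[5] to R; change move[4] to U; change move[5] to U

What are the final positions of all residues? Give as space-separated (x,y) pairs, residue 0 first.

Initial moves: ULUURDRR
Fold: move[3]->R => ULURRDRR (positions: [(0, 0), (0, 1), (-1, 1), (-1, 2), (0, 2), (1, 2), (1, 1), (2, 1), (3, 1)])
Fold: move[5]->R => ULURRRRR (positions: [(0, 0), (0, 1), (-1, 1), (-1, 2), (0, 2), (1, 2), (2, 2), (3, 2), (4, 2)])
Fold: move[4]->U => ULURURRR (positions: [(0, 0), (0, 1), (-1, 1), (-1, 2), (0, 2), (0, 3), (1, 3), (2, 3), (3, 3)])
Fold: move[5]->U => ULURUURR (positions: [(0, 0), (0, 1), (-1, 1), (-1, 2), (0, 2), (0, 3), (0, 4), (1, 4), (2, 4)])

Answer: (0,0) (0,1) (-1,1) (-1,2) (0,2) (0,3) (0,4) (1,4) (2,4)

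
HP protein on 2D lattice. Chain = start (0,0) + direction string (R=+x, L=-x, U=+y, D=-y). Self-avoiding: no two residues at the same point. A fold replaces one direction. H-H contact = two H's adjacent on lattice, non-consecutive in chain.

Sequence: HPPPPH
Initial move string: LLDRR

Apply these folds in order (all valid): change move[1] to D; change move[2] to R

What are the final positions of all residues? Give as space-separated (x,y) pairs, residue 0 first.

Answer: (0,0) (-1,0) (-1,-1) (0,-1) (1,-1) (2,-1)

Derivation:
Initial moves: LLDRR
Fold: move[1]->D => LDDRR (positions: [(0, 0), (-1, 0), (-1, -1), (-1, -2), (0, -2), (1, -2)])
Fold: move[2]->R => LDRRR (positions: [(0, 0), (-1, 0), (-1, -1), (0, -1), (1, -1), (2, -1)])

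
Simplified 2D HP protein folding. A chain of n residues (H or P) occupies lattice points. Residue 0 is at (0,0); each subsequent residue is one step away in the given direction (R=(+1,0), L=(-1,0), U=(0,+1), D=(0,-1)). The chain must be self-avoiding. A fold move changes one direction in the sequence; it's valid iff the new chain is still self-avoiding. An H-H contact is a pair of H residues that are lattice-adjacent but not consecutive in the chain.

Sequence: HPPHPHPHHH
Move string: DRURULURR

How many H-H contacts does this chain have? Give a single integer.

Answer: 2

Derivation:
Positions: [(0, 0), (0, -1), (1, -1), (1, 0), (2, 0), (2, 1), (1, 1), (1, 2), (2, 2), (3, 2)]
H-H contact: residue 0 @(0,0) - residue 3 @(1, 0)
H-H contact: residue 5 @(2,1) - residue 8 @(2, 2)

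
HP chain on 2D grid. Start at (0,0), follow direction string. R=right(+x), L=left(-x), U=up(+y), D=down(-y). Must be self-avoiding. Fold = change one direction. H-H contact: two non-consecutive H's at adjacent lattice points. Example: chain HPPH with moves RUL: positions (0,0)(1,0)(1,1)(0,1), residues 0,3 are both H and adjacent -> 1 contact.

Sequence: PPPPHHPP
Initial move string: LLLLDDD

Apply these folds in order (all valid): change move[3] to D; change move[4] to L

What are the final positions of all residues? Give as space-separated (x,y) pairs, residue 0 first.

Initial moves: LLLLDDD
Fold: move[3]->D => LLLDDDD (positions: [(0, 0), (-1, 0), (-2, 0), (-3, 0), (-3, -1), (-3, -2), (-3, -3), (-3, -4)])
Fold: move[4]->L => LLLDLDD (positions: [(0, 0), (-1, 0), (-2, 0), (-3, 0), (-3, -1), (-4, -1), (-4, -2), (-4, -3)])

Answer: (0,0) (-1,0) (-2,0) (-3,0) (-3,-1) (-4,-1) (-4,-2) (-4,-3)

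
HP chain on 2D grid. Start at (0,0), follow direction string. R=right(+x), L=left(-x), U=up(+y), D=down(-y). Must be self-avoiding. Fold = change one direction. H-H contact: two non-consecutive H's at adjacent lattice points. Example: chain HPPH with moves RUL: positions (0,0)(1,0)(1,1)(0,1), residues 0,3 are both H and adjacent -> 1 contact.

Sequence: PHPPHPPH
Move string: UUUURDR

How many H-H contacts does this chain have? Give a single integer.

Answer: 0

Derivation:
Positions: [(0, 0), (0, 1), (0, 2), (0, 3), (0, 4), (1, 4), (1, 3), (2, 3)]
No H-H contacts found.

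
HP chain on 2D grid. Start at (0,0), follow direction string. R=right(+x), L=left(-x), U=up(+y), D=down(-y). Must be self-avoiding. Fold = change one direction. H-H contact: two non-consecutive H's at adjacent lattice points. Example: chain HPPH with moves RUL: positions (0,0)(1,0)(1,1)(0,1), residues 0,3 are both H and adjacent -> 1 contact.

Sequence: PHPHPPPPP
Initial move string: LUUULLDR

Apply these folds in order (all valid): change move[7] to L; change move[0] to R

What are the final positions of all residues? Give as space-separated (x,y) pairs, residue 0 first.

Answer: (0,0) (1,0) (1,1) (1,2) (1,3) (0,3) (-1,3) (-1,2) (-2,2)

Derivation:
Initial moves: LUUULLDR
Fold: move[7]->L => LUUULLDL (positions: [(0, 0), (-1, 0), (-1, 1), (-1, 2), (-1, 3), (-2, 3), (-3, 3), (-3, 2), (-4, 2)])
Fold: move[0]->R => RUUULLDL (positions: [(0, 0), (1, 0), (1, 1), (1, 2), (1, 3), (0, 3), (-1, 3), (-1, 2), (-2, 2)])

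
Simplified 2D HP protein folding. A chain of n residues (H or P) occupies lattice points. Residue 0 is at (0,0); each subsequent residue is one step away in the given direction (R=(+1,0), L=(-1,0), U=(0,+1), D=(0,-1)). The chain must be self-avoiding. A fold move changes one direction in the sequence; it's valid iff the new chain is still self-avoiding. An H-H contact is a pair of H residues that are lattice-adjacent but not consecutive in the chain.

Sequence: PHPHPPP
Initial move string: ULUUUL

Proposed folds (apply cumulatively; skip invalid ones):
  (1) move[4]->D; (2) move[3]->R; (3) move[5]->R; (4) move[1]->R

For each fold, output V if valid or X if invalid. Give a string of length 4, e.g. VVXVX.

Initial: ULUUUL -> [(0, 0), (0, 1), (-1, 1), (-1, 2), (-1, 3), (-1, 4), (-2, 4)]
Fold 1: move[4]->D => ULUUDL INVALID (collision), skipped
Fold 2: move[3]->R => ULURUL VALID
Fold 3: move[5]->R => ULURUR VALID
Fold 4: move[1]->R => URURUR VALID

Answer: XVVV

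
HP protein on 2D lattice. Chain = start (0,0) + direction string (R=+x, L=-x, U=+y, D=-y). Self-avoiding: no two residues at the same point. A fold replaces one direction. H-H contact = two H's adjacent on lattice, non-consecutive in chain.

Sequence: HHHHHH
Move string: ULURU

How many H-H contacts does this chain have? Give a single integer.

Answer: 1

Derivation:
Positions: [(0, 0), (0, 1), (-1, 1), (-1, 2), (0, 2), (0, 3)]
H-H contact: residue 1 @(0,1) - residue 4 @(0, 2)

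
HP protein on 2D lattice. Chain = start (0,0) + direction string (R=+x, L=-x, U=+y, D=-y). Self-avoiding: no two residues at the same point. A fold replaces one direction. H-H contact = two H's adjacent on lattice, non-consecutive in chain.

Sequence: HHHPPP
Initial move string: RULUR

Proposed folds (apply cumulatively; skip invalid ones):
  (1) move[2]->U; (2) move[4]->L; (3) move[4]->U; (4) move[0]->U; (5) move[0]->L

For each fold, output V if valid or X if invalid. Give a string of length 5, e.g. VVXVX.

Initial: RULUR -> [(0, 0), (1, 0), (1, 1), (0, 1), (0, 2), (1, 2)]
Fold 1: move[2]->U => RUUUR VALID
Fold 2: move[4]->L => RUUUL VALID
Fold 3: move[4]->U => RUUUU VALID
Fold 4: move[0]->U => UUUUU VALID
Fold 5: move[0]->L => LUUUU VALID

Answer: VVVVV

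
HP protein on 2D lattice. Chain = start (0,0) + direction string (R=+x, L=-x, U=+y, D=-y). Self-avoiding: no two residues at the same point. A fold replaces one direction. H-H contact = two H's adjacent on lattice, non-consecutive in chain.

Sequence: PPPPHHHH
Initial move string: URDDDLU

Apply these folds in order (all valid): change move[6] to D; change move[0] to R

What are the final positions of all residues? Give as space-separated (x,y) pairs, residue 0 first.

Initial moves: URDDDLU
Fold: move[6]->D => URDDDLD (positions: [(0, 0), (0, 1), (1, 1), (1, 0), (1, -1), (1, -2), (0, -2), (0, -3)])
Fold: move[0]->R => RRDDDLD (positions: [(0, 0), (1, 0), (2, 0), (2, -1), (2, -2), (2, -3), (1, -3), (1, -4)])

Answer: (0,0) (1,0) (2,0) (2,-1) (2,-2) (2,-3) (1,-3) (1,-4)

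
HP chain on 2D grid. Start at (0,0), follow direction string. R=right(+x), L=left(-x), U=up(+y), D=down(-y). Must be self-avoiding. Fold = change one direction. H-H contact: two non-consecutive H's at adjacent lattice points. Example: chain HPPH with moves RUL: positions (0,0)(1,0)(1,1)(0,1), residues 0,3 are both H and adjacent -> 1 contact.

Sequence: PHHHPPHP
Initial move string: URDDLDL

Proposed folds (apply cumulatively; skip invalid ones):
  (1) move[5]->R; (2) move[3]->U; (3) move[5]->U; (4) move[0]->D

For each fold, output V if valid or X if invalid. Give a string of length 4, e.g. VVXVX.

Answer: XXXV

Derivation:
Initial: URDDLDL -> [(0, 0), (0, 1), (1, 1), (1, 0), (1, -1), (0, -1), (0, -2), (-1, -2)]
Fold 1: move[5]->R => URDDLRL INVALID (collision), skipped
Fold 2: move[3]->U => URDULDL INVALID (collision), skipped
Fold 3: move[5]->U => URDDLUL INVALID (collision), skipped
Fold 4: move[0]->D => DRDDLDL VALID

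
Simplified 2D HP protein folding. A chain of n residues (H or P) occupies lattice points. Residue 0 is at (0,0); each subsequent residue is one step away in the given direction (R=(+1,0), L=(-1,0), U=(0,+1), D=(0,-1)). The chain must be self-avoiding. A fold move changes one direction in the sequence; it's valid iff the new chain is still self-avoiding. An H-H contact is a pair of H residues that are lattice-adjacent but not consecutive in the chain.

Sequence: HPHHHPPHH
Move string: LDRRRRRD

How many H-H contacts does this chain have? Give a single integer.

Positions: [(0, 0), (-1, 0), (-1, -1), (0, -1), (1, -1), (2, -1), (3, -1), (4, -1), (4, -2)]
H-H contact: residue 0 @(0,0) - residue 3 @(0, -1)

Answer: 1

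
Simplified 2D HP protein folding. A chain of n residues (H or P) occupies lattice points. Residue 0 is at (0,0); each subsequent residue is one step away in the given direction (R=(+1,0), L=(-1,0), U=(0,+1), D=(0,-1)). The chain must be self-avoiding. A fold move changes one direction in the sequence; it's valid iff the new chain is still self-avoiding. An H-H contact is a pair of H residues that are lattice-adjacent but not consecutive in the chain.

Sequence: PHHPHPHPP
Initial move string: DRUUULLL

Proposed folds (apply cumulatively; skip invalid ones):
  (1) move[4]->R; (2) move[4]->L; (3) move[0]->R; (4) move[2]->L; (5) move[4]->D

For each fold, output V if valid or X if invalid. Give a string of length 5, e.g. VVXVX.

Answer: XVVXX

Derivation:
Initial: DRUUULLL -> [(0, 0), (0, -1), (1, -1), (1, 0), (1, 1), (1, 2), (0, 2), (-1, 2), (-2, 2)]
Fold 1: move[4]->R => DRUURLLL INVALID (collision), skipped
Fold 2: move[4]->L => DRUULLLL VALID
Fold 3: move[0]->R => RRUULLLL VALID
Fold 4: move[2]->L => RRLULLLL INVALID (collision), skipped
Fold 5: move[4]->D => RRUUDLLL INVALID (collision), skipped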